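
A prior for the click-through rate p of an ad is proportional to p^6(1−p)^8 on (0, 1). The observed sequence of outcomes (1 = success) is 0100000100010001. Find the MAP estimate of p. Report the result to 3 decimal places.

p̂_MAP = 0.333

The prior density ∝ p^6(1−p)^8 is the kernel of Beta(7, 9).
Data: 4 successes in 16 trials (from the sequence). The binomial likelihood contributes p^4(1−p)^12, so the posterior is Beta(7+4, 9+12) = Beta(11, 21).
For Beta(a, b) with a, b > 1 the mode is (a−1)/(a+b−2) = 10/30 ≈ 0.333.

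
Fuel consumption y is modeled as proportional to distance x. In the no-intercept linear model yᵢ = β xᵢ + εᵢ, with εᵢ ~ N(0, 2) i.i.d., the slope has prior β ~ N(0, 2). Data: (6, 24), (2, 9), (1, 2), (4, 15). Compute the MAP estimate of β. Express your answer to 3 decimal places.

β̂_MAP = 3.862

log p(β | y) = −Σ(yᵢ − βxᵢ)²/(2·2) − β²/(2·2) + const.
Setting the derivative to zero: Σxᵢ(yᵢ − βxᵢ)/2 − β/2 = 0, so β = Σxᵢyᵢ / (Σxᵢ² + σ²/τ²).
Σxᵢyᵢ = 6·24 + 2·9 + 1·2 + 4·15 = 224; Σxᵢ² = 57; σ²/τ² = 1.
β̂_MAP = 224 / (57 + 1) = 224/58 ≈ 3.862.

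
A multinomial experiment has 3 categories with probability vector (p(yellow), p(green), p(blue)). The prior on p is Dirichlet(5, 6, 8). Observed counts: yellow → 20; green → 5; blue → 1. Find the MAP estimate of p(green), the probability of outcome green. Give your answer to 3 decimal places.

MAP estimate of p(green) = 0.238

The posterior is Dirichlet(αᵢ + nᵢ) = Dirichlet(25, 11, 9).
For a Dirichlet(a₁,…,a_K) with all aᵢ > 1, the mode has j-th component (aⱼ − 1)/(Σaᵢ − K).
Here Σaᵢ = 45 and K = 3, so p(green) = (11 − 1)/(45 − 3) = 10/42 ≈ 0.238.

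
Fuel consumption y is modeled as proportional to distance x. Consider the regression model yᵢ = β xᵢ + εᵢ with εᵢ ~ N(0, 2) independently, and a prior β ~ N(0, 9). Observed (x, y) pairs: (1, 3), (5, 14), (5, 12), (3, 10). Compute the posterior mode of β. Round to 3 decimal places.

β̂_MAP = 2.707

log p(β | y) = −Σ(yᵢ − βxᵢ)²/(2·2) − β²/(2·9) + const.
Setting the derivative to zero: Σxᵢ(yᵢ − βxᵢ)/2 − β/9 = 0, so β = Σxᵢyᵢ / (Σxᵢ² + σ²/τ²).
Σxᵢyᵢ = 1·3 + 5·14 + 5·12 + 3·10 = 163; Σxᵢ² = 60; σ²/τ² = 2/9.
β̂_MAP = 163 / (60 + 2/9) = 163/(542/9) = 1467/542 ≈ 2.707.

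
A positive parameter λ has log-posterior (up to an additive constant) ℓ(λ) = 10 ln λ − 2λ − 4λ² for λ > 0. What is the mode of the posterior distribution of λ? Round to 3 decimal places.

ℓ'(λ) = 10/λ − 2 − 8λ. Setting this to zero and multiplying by λ: 8λ² + 2λ − 10 = 0.
λ = (−2 + √(2² + 4·8·10)) / (2·8) = (−2 + √324) / 16 = (−2 + 18)/16 = 1.
ℓ''(λ) = −10/λ² − 8 < 0, confirming a maximum.

λ̂_MAP = 1.000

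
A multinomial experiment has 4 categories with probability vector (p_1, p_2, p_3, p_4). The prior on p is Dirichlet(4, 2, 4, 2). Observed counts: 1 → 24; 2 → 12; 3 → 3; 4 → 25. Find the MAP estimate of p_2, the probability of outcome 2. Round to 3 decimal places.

MAP estimate: 0.181

The posterior is Dirichlet(αᵢ + nᵢ) = Dirichlet(28, 14, 7, 27).
For a Dirichlet(a₁,…,a_K) with all aᵢ > 1, the mode has j-th component (aⱼ − 1)/(Σaᵢ − K).
Here Σaᵢ = 76 and K = 4, so p_2 = (14 − 1)/(76 − 4) = 13/72 ≈ 0.181.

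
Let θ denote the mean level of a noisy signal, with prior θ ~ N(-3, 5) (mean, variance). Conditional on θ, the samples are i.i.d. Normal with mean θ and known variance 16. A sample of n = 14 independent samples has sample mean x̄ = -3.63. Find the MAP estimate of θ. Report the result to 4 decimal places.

θ̂_MAP = -3.5128

n = 14, x̄ = -3.63.
For a Normal prior and Normal likelihood with known variance, the posterior is Normal; its mode equals its mean, the precision-weighted average.
Prior precision 1/σ₀² = 1/5 = 0.2; data precision n/σ² = 14/16 = 0.875.
θ̂ = (0.2·(-3) + 0.875·(-3.63)) / (0.2 + 0.875) = (-3.77625)/1.075 = -3021/860 ≈ -3.5128.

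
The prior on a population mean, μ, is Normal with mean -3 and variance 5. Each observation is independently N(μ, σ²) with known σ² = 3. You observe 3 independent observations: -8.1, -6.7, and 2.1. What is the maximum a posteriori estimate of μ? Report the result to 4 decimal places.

n = 3; x̄ = ((-8.1) + (-6.7) + 2.1)/3 = -12.7/3 = -127/30 ≈ -4.2333.
For a Normal prior and Normal likelihood with known variance, the posterior is Normal; its mode equals its mean, the precision-weighted average.
Prior precision 1/σ₀² = 1/5 = 0.2; data precision n/σ² = 3/3 = 1.
μ̂ = (0.2·(-3) + 1·(-127/30)) / (0.2 + 1) = (-29/6)/1.2 = -145/36 ≈ -4.0278.

μ̂_MAP = -4.0278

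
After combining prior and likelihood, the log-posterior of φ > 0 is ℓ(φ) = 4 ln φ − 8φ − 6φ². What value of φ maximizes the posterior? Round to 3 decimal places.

φ̂_MAP = 0.333

ℓ'(φ) = 4/φ − 8 − 12φ. Setting this to zero and multiplying by φ: 12φ² + 8φ − 4 = 0.
φ = (−8 + √(8² + 4·12·4)) / (2·12) = (−8 + √256) / 24 = (−8 + 16)/24 = 1/3.
ℓ''(φ) = −4/φ² − 12 < 0, confirming a maximum.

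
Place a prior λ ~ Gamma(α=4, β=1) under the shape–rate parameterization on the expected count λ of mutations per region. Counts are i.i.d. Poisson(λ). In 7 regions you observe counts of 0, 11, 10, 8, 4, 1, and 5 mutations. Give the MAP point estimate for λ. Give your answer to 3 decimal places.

Σxᵢ = 0+11+10+8+4+1+5 = 39, with n = 7.
Posterior ∝ λ^3e^(−1λ) · λ^39e^(−7λ) = λ^42e^(−8λ), i.e. Gamma(shape=43, rate=8).
The mode of a Gamma(a, b) with a ≥ 1 (shape–rate) is (a−1)/b = 42/8 ≈ 5.250.

λ̂_MAP = 5.250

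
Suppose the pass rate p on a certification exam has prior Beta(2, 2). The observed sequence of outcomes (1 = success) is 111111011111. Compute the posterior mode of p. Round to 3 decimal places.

p̂_MAP = 0.857

Prior: Beta(2, 2).
Data: 11 successes in 12 trials (from the sequence). The binomial likelihood contributes p^11(1−p)^1, so the posterior is Beta(2+11, 2+1) = Beta(13, 3).
For Beta(a, b) with a, b > 1 the mode is (a−1)/(a+b−2) = 12/14 ≈ 0.857.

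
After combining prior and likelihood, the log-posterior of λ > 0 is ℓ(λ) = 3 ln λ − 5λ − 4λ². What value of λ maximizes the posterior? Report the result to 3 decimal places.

ℓ'(λ) = 3/λ − 5 − 8λ. Setting this to zero and multiplying by λ: 8λ² + 5λ − 3 = 0.
λ = (−5 + √(5² + 4·8·3)) / (2·8) = (−5 + √121) / 16 = (−5 + 11)/16 = 3/8.
ℓ''(λ) = −3/λ² − 8 < 0, confirming a maximum.

λ̂_MAP = 0.375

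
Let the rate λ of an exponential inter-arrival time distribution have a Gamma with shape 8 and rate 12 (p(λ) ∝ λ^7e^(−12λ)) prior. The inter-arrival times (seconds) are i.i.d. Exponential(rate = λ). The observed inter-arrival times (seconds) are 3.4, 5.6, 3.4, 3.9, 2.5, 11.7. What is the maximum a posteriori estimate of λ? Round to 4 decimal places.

λ̂_MAP = 0.3059

The Exponential(rate=λ) likelihood is ∝ λ^n e^(−λΣtᵢ). Here n = 6 and Σtᵢ = 3.4 + 5.6 + 3.4 + 3.9 + 2.5 + 11.7 = 30.5.
Posterior ∝ λ^7e^(−12λ) · λ^6e^(−30.5λ) = λ^13e^(−42.5λ), i.e. Gamma(14, 42.5).
Mode = (a−1)/b = 13/42.5 ≈ 0.3059.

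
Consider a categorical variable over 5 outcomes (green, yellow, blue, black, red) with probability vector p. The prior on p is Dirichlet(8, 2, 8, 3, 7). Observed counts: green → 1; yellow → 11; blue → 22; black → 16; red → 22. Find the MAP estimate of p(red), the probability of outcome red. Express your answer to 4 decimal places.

MAP estimate of p(red) = 0.2947

The posterior is Dirichlet(αᵢ + nᵢ) = Dirichlet(9, 13, 30, 19, 29).
For a Dirichlet(a₁,…,a_K) with all aᵢ > 1, the mode has j-th component (aⱼ − 1)/(Σaᵢ − K).
Here Σaᵢ = 100 and K = 5, so p(red) = (29 − 1)/(100 − 5) = 28/95 ≈ 0.2947.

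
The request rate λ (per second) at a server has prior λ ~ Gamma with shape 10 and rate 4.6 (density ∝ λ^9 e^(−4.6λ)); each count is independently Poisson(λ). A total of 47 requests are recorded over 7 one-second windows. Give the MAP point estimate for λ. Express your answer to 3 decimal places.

Σxᵢ = 47, n = 7.
Posterior ∝ λ^9e^(−4.6λ) · λ^47e^(−7λ) = λ^56e^(−11.6λ), i.e. Gamma(shape=57, rate=11.6).
The mode of a Gamma(a, b) with a ≥ 1 (shape–rate) is (a−1)/b = 56/11.6 ≈ 4.828.

λ̂_MAP = 4.828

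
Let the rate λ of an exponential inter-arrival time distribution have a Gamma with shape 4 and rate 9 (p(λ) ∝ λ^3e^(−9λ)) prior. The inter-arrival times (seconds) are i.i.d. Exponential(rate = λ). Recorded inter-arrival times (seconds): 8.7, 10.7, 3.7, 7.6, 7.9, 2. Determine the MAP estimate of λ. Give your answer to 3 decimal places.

The Exponential(rate=λ) likelihood is ∝ λ^n e^(−λΣtᵢ). Here n = 6 and Σtᵢ = 8.7 + 10.7 + 3.7 + 7.6 + 7.9 + 2 = 40.6.
Posterior ∝ λ^3e^(−9λ) · λ^6e^(−40.6λ) = λ^9e^(−49.6λ), i.e. Gamma(10, 49.6).
Mode = (a−1)/b = 9/49.6 ≈ 0.181.

λ̂_MAP = 0.181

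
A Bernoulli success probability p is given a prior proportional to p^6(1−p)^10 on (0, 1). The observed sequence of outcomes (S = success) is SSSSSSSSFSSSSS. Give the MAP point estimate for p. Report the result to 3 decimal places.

p̂_MAP = 0.633

The prior density ∝ p^6(1−p)^10 is the kernel of Beta(7, 11).
Data: 13 successes in 14 trials (from the sequence). The binomial likelihood contributes p^13(1−p)^1, so the posterior is Beta(7+13, 11+1) = Beta(20, 12).
For Beta(a, b) with a, b > 1 the mode is (a−1)/(a+b−2) = 19/30 ≈ 0.633.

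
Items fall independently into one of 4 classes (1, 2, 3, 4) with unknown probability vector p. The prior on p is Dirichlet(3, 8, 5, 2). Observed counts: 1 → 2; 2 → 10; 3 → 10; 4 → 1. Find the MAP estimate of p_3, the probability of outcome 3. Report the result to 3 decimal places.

MAP estimate: 0.378

The posterior is Dirichlet(αᵢ + nᵢ) = Dirichlet(5, 18, 15, 3).
For a Dirichlet(a₁,…,a_K) with all aᵢ > 1, the mode has j-th component (aⱼ − 1)/(Σaᵢ − K).
Here Σaᵢ = 41 and K = 4, so p_3 = (15 − 1)/(41 − 4) = 14/37 ≈ 0.378.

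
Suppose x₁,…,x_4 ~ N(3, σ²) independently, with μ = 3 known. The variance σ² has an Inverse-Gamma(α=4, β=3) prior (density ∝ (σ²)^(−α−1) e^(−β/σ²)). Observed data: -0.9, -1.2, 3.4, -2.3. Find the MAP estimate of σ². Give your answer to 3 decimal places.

σ̂²_MAP = 4.793

Sum of squared deviations about the known mean: SS = (-0.9−3)² + (-1.2−3)² + (3.4−3)² + (-2.3−3)² = 61.1.
The Normal likelihood contributes (σ²)^(−n/2) exp(−SS/(2σ²)), so the posterior is Inverse-Gamma(α + n/2, β + SS/2) = Inverse-Gamma(6, 33.55).
The mode of Inverse-Gamma(a, b) is b/(a+1) = 33.55/7 ≈ 4.793.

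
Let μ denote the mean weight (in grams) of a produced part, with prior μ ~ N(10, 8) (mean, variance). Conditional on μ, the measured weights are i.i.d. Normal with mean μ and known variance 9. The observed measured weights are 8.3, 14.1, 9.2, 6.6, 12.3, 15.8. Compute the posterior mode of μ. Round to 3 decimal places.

μ̂_MAP = 10.884

n = 6; x̄ = (8.3 + 14.1 + 9.2 + 6.6 + 12.3 + 15.8)/6 = 66.3/6 = 11.05.
For a Normal prior and Normal likelihood with known variance, the posterior is Normal; its mode equals its mean, the precision-weighted average.
Prior precision 1/σ₀² = 1/8 = 0.125; data precision n/σ² = 6/9 = 2/3.
μ̂ = (0.125·10 + (2/3)·11.05) / (0.125 + 2/3) = (517/60)/(19/24) = 1034/95 ≈ 10.884.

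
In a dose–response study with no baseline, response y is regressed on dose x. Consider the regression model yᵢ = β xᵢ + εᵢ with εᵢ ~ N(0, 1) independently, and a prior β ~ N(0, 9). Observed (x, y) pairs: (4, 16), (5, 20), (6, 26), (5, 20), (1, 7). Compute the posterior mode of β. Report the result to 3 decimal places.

β̂_MAP = 4.141

log p(β | y) = −Σ(yᵢ − βxᵢ)²/(2·1) − β²/(2·9) + const.
Setting the derivative to zero: Σxᵢ(yᵢ − βxᵢ)/1 − β/9 = 0, so β = Σxᵢyᵢ / (Σxᵢ² + σ²/τ²).
Σxᵢyᵢ = 4·16 + 5·20 + 6·26 + 5·20 + 1·7 = 427; Σxᵢ² = 103; σ²/τ² = 1/9.
β̂_MAP = 427 / (103 + 1/9) = 427/(928/9) = 3843/928 ≈ 4.141.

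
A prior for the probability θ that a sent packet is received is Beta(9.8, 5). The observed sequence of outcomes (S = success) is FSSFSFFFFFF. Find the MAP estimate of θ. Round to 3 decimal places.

θ̂_MAP = 0.496

Prior: Beta(9.8, 5).
Data: 3 successes in 11 trials (from the sequence). The binomial likelihood contributes θ^3(1−θ)^8, so the posterior is Beta(9.8+3, 5+8) = Beta(12.8, 13).
For Beta(a, b) with a, b > 1 the mode is (a−1)/(a+b−2) = 11.8/23.8 ≈ 0.496.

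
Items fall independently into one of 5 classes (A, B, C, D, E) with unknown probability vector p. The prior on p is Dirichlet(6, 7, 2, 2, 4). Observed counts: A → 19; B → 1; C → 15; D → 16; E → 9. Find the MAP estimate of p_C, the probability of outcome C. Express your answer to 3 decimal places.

MAP estimate of p_C = 0.211

The posterior is Dirichlet(αᵢ + nᵢ) = Dirichlet(25, 8, 17, 18, 13).
For a Dirichlet(a₁,…,a_K) with all aᵢ > 1, the mode has j-th component (aⱼ − 1)/(Σaᵢ − K).
Here Σaᵢ = 81 and K = 5, so p_C = (17 − 1)/(81 − 5) = 16/76 ≈ 0.211.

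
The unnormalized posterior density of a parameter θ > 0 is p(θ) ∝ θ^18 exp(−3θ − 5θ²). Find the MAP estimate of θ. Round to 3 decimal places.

θ̂_MAP = 1.200

ℓ'(θ) = 18/θ − 3 − 10θ. Setting this to zero and multiplying by θ: 10θ² + 3θ − 18 = 0.
θ = (−3 + √(3² + 4·10·18)) / (2·10) = (−3 + √729) / 20 = (−3 + 27)/20 = 6/5.
ℓ''(θ) = −18/θ² − 10 < 0, confirming a maximum.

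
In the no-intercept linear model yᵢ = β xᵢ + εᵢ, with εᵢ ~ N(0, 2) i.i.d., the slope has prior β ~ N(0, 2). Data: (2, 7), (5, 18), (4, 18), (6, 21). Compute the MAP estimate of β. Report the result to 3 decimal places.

log p(β | y) = −Σ(yᵢ − βxᵢ)²/(2·2) − β²/(2·2) + const.
Setting the derivative to zero: Σxᵢ(yᵢ − βxᵢ)/2 − β/2 = 0, so β = Σxᵢyᵢ / (Σxᵢ² + σ²/τ²).
Σxᵢyᵢ = 2·7 + 5·18 + 4·18 + 6·21 = 302; Σxᵢ² = 81; σ²/τ² = 1.
β̂_MAP = 302 / (81 + 1) = 302/82 ≈ 3.683.

β̂_MAP = 3.683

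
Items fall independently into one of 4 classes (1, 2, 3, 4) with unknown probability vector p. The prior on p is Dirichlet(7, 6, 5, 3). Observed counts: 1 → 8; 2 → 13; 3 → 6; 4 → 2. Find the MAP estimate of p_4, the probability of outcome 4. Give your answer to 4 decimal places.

MAP estimate: 0.0870

The posterior is Dirichlet(αᵢ + nᵢ) = Dirichlet(15, 19, 11, 5).
For a Dirichlet(a₁,…,a_K) with all aᵢ > 1, the mode has j-th component (aⱼ − 1)/(Σaᵢ − K).
Here Σaᵢ = 50 and K = 4, so p_4 = (5 − 1)/(50 − 4) = 4/46 ≈ 0.0870.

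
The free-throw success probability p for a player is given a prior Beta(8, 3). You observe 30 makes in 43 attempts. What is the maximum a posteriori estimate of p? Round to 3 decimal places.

p̂_MAP = 0.712

Prior: Beta(8, 3).
Data: 30 successes in 43 trials. The binomial likelihood contributes p^30(1−p)^13, so the posterior is Beta(8+30, 3+13) = Beta(38, 16).
For Beta(a, b) with a, b > 1 the mode is (a−1)/(a+b−2) = 37/52 ≈ 0.712.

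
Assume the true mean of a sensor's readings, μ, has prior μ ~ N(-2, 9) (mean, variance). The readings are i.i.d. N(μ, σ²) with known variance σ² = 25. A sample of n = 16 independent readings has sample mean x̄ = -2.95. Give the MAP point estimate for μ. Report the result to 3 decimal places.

n = 16, x̄ = -2.95.
For a Normal prior and Normal likelihood with known variance, the posterior is Normal; its mode equals its mean, the precision-weighted average.
Prior precision 1/σ₀² = 1/9; data precision n/σ² = 16/25 = 0.64.
μ̂ = ((1/9)·(-2) + 0.64·(-2.95)) / (1/9 + 0.64) = (-2374/1125)/(169/225) = -2374/845 ≈ -2.809.

μ̂_MAP = -2.809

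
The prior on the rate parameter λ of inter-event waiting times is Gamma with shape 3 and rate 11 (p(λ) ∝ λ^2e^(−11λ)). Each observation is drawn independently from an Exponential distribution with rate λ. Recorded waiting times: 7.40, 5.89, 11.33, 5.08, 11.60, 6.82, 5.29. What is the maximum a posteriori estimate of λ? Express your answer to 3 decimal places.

The Exponential(rate=λ) likelihood is ∝ λ^n e^(−λΣtᵢ). Here n = 7 and Σtᵢ = 7.40 + 5.89 + 11.33 + 5.08 + 11.60 + 6.82 + 5.29 = 53.41.
Posterior ∝ λ^2e^(−11λ) · λ^7e^(−53.41λ) = λ^9e^(−64.41λ), i.e. Gamma(10, 64.41).
Mode = (a−1)/b = 9/64.41 ≈ 0.140.

λ̂_MAP = 0.140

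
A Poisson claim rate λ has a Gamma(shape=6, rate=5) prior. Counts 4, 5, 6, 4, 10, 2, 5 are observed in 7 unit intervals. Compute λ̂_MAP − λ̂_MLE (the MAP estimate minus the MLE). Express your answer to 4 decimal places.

Σxᵢ = 36. Posterior is Gamma(42, 12); MAP = (42−1)/12 = 41/12 ≈ 3.41667.
MLE = x̄ = 36/7 ≈ 5.14286.
Difference = 41/12 − 36/7 = -145/84 ≈ -1.7262.

MAP − MLE = -1.7262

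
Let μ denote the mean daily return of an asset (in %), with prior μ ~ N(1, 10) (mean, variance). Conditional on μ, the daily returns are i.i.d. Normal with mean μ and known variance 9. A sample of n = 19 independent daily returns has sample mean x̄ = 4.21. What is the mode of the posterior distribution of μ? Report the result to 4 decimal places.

n = 19, x̄ = 4.21.
For a Normal prior and Normal likelihood with known variance, the posterior is Normal; its mode equals its mean, the precision-weighted average.
Prior precision 1/σ₀² = 1/10 = 0.1; data precision n/σ² = 19/9.
μ̂ = (0.1·1 + (19/9)·4.21) / (0.1 + 19/9) = (8089/900)/(199/90) = 8089/1990 ≈ 4.0648.

μ̂_MAP = 4.0648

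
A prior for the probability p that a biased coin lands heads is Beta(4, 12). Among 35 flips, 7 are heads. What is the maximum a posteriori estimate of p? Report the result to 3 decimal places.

Prior: Beta(4, 12).
Data: 7 successes in 35 trials. The binomial likelihood contributes p^7(1−p)^28, so the posterior is Beta(4+7, 12+28) = Beta(11, 40).
For Beta(a, b) with a, b > 1 the mode is (a−1)/(a+b−2) = 10/49 ≈ 0.204.

p̂_MAP = 0.204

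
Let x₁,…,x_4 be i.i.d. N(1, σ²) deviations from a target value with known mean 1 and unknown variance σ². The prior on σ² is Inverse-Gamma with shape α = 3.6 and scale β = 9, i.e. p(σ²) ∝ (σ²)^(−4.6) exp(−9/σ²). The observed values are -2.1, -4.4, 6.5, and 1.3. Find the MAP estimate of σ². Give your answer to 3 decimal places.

σ̂²_MAP = 6.599

Sum of squared deviations about the known mean: SS = (-2.1−1)² + (-4.4−1)² + (6.5−1)² + (1.3−1)² = 69.11.
The Normal likelihood contributes (σ²)^(−n/2) exp(−SS/(2σ²)), so the posterior is Inverse-Gamma(α + n/2, β + SS/2) = Inverse-Gamma(5.6, 43.555).
The mode of Inverse-Gamma(a, b) is b/(a+1) = 43.555/6.6 ≈ 6.599.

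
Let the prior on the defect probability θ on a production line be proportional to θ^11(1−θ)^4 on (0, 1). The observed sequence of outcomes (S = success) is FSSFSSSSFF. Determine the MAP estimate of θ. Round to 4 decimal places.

The prior density ∝ θ^11(1−θ)^4 is the kernel of Beta(12, 5).
Data: 6 successes in 10 trials (from the sequence). The binomial likelihood contributes θ^6(1−θ)^4, so the posterior is Beta(12+6, 5+4) = Beta(18, 9).
For Beta(a, b) with a, b > 1 the mode is (a−1)/(a+b−2) = 17/25 ≈ 0.6800.

θ̂_MAP = 0.6800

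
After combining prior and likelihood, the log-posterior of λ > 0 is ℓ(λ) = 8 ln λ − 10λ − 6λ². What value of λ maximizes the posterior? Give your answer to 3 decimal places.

λ̂_MAP = 0.500

ℓ'(λ) = 8/λ − 10 − 12λ. Setting this to zero and multiplying by λ: 12λ² + 10λ − 8 = 0.
λ = (−10 + √(10² + 4·12·8)) / (2·12) = (−10 + √484) / 24 = (−10 + 22)/24 = 1/2.
ℓ''(λ) = −8/λ² − 12 < 0, confirming a maximum.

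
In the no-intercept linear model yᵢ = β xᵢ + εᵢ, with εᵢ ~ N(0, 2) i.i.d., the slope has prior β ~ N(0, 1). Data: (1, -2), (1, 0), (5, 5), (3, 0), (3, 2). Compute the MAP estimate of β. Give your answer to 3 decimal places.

β̂_MAP = 0.617

log p(β | y) = −Σ(yᵢ − βxᵢ)²/(2·2) − β²/(2·1) + const.
Setting the derivative to zero: Σxᵢ(yᵢ − βxᵢ)/2 − β/1 = 0, so β = Σxᵢyᵢ / (Σxᵢ² + σ²/τ²).
Σxᵢyᵢ = 1·(-2) + 1·0 + 5·5 + 3·0 + 3·2 = 29; Σxᵢ² = 45; σ²/τ² = 2.
β̂_MAP = 29 / (45 + 2) = 29/47 ≈ 0.617.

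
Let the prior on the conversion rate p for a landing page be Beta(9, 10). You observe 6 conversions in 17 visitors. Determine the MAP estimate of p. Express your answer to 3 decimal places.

p̂_MAP = 0.412

Prior: Beta(9, 10).
Data: 6 successes in 17 trials. The binomial likelihood contributes p^6(1−p)^11, so the posterior is Beta(9+6, 10+11) = Beta(15, 21).
For Beta(a, b) with a, b > 1 the mode is (a−1)/(a+b−2) = 14/34 ≈ 0.412.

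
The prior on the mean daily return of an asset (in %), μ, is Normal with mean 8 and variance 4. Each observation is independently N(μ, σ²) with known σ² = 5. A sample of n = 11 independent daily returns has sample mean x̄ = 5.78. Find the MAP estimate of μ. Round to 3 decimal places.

n = 11, x̄ = 5.78.
For a Normal prior and Normal likelihood with known variance, the posterior is Normal; its mode equals its mean, the precision-weighted average.
Prior precision 1/σ₀² = 1/4 = 0.25; data precision n/σ² = 11/5 = 2.2.
μ̂ = (0.25·8 + 2.2·5.78) / (0.25 + 2.2) = 14.716/2.45 = 7358/1225 ≈ 6.007.

μ̂_MAP = 6.007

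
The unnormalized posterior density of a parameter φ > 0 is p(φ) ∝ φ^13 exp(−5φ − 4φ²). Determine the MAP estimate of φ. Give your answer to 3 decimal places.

φ̂_MAP = 1.000

ℓ'(φ) = 13/φ − 5 − 8φ. Setting this to zero and multiplying by φ: 8φ² + 5φ − 13 = 0.
φ = (−5 + √(5² + 4·8·13)) / (2·8) = (−5 + √441) / 16 = (−5 + 21)/16 = 1.
ℓ''(φ) = −13/φ² − 8 < 0, confirming a maximum.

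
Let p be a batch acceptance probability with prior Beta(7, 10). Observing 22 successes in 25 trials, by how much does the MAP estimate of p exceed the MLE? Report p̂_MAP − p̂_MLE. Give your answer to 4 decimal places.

Posterior is Beta(29, 13); MAP = (29−1)/(42−2) = 28/40 ≈ 0.70000.
MLE ignores the prior: p̂_MLE = k/n = 22/25 ≈ 0.88000.
Difference = 28/40 − 22/25 = -9/50 ≈ -0.1800.

MAP − MLE = -0.1800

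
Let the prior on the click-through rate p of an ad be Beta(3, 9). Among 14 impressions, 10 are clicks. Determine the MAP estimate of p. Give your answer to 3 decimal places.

p̂_MAP = 0.500

Prior: Beta(3, 9).
Data: 10 successes in 14 trials. The binomial likelihood contributes p^10(1−p)^4, so the posterior is Beta(3+10, 9+4) = Beta(13, 13).
For Beta(a, b) with a, b > 1 the mode is (a−1)/(a+b−2) = 12/24 ≈ 0.500.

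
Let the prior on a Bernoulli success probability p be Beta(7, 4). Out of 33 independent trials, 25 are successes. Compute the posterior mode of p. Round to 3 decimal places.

Prior: Beta(7, 4).
Data: 25 successes in 33 trials. The binomial likelihood contributes p^25(1−p)^8, so the posterior is Beta(7+25, 4+8) = Beta(32, 12).
For Beta(a, b) with a, b > 1 the mode is (a−1)/(a+b−2) = 31/42 ≈ 0.738.

p̂_MAP = 0.738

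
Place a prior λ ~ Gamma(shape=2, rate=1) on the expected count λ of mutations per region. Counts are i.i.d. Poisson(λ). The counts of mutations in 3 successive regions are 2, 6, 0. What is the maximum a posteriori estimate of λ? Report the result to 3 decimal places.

Σxᵢ = 2+6+0 = 8, with n = 3.
Posterior ∝ λe^(−1λ) · λ^8e^(−3λ) = λ^9e^(−4λ), i.e. Gamma(shape=10, rate=4).
The mode of a Gamma(a, b) with a ≥ 1 (shape–rate) is (a−1)/b = 9/4 ≈ 2.250.

λ̂_MAP = 2.250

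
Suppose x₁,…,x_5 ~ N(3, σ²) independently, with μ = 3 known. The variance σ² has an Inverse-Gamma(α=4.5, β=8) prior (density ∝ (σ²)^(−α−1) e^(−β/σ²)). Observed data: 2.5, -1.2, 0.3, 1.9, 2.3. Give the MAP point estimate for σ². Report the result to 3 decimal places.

Sum of squared deviations about the known mean: SS = (2.5−3)² + (-1.2−3)² + (0.3−3)² + (1.9−3)² + (2.3−3)² = 26.88.
The Normal likelihood contributes (σ²)^(−n/2) exp(−SS/(2σ²)), so the posterior is Inverse-Gamma(α + n/2, β + SS/2) = Inverse-Gamma(7, 21.44).
The mode of Inverse-Gamma(a, b) is b/(a+1) = 21.44/8 ≈ 2.680.

σ̂²_MAP = 2.680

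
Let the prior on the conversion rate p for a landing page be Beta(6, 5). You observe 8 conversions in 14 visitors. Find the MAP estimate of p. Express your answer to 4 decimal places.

Prior: Beta(6, 5).
Data: 8 successes in 14 trials. The binomial likelihood contributes p^8(1−p)^6, so the posterior is Beta(6+8, 5+6) = Beta(14, 11).
For Beta(a, b) with a, b > 1 the mode is (a−1)/(a+b−2) = 13/23 ≈ 0.5652.

p̂_MAP = 0.5652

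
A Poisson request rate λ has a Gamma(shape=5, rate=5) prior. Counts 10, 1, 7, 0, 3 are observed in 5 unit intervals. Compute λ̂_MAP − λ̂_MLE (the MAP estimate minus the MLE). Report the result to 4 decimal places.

Σxᵢ = 21. Posterior is Gamma(26, 10); MAP = (26−1)/10 = 25/10 ≈ 2.50000.
MLE = x̄ = 21/5 ≈ 4.20000.
Difference = 25/10 − 21/5 = -17/10 ≈ -1.7000.

MAP − MLE = -1.7000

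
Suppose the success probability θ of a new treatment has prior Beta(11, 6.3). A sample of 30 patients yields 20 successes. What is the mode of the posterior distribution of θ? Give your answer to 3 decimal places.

θ̂_MAP = 0.662

Prior: Beta(11, 6.3).
Data: 20 successes in 30 trials. The binomial likelihood contributes θ^20(1−θ)^10, so the posterior is Beta(11+20, 6.3+10) = Beta(31, 16.3).
For Beta(a, b) with a, b > 1 the mode is (a−1)/(a+b−2) = 30/45.3 ≈ 0.662.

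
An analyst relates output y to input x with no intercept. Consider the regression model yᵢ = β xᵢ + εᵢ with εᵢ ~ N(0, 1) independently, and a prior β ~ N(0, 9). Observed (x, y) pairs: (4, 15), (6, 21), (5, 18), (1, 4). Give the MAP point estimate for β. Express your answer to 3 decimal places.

log p(β | y) = −Σ(yᵢ − βxᵢ)²/(2·1) − β²/(2·9) + const.
Setting the derivative to zero: Σxᵢ(yᵢ − βxᵢ)/1 − β/9 = 0, so β = Σxᵢyᵢ / (Σxᵢ² + σ²/τ²).
Σxᵢyᵢ = 4·15 + 6·21 + 5·18 + 1·4 = 280; Σxᵢ² = 78; σ²/τ² = 1/9.
β̂_MAP = 280 / (78 + 1/9) = 280/(703/9) = 2520/703 ≈ 3.585.

β̂_MAP = 3.585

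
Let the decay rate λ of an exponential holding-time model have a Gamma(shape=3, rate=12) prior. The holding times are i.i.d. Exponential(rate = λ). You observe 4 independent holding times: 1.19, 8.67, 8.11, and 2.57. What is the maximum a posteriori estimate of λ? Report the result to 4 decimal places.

λ̂_MAP = 0.1844

The Exponential(rate=λ) likelihood is ∝ λ^n e^(−λΣtᵢ). Here n = 4 and Σtᵢ = 1.19 + 8.67 + 8.11 + 2.57 = 20.54.
Posterior ∝ λ^2e^(−12λ) · λ^4e^(−20.54λ) = λ^6e^(−32.54λ), i.e. Gamma(7, 32.54).
Mode = (a−1)/b = 6/32.54 ≈ 0.1844.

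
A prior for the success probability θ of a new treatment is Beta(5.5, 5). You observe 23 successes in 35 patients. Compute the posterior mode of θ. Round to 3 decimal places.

Prior: Beta(5.5, 5).
Data: 23 successes in 35 trials. The binomial likelihood contributes θ^23(1−θ)^12, so the posterior is Beta(5.5+23, 5+12) = Beta(28.5, 17).
For Beta(a, b) with a, b > 1 the mode is (a−1)/(a+b−2) = 27.5/43.5 ≈ 0.632.

θ̂_MAP = 0.632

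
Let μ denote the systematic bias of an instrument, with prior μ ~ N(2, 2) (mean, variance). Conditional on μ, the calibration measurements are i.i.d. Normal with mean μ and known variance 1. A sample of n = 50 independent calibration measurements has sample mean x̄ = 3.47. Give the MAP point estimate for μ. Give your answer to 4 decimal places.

μ̂_MAP = 3.4554

n = 50, x̄ = 3.47.
For a Normal prior and Normal likelihood with known variance, the posterior is Normal; its mode equals its mean, the precision-weighted average.
Prior precision 1/σ₀² = 1/2 = 0.5; data precision n/σ² = 50/1 = 50.
μ̂ = (0.5·2 + 50·3.47) / (0.5 + 50) = 174.5/50.5 = 349/101 ≈ 3.4554.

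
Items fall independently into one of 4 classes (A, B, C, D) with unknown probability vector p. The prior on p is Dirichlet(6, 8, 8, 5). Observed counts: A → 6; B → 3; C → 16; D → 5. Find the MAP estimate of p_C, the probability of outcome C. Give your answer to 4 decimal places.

MAP estimate of p_C = 0.4340

The posterior is Dirichlet(αᵢ + nᵢ) = Dirichlet(12, 11, 24, 10).
For a Dirichlet(a₁,…,a_K) with all aᵢ > 1, the mode has j-th component (aⱼ − 1)/(Σaᵢ − K).
Here Σaᵢ = 57 and K = 4, so p_C = (24 − 1)/(57 − 4) = 23/53 ≈ 0.4340.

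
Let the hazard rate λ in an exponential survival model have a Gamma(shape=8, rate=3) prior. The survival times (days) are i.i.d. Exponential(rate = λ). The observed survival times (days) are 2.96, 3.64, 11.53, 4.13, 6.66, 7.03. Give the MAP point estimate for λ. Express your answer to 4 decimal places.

The Exponential(rate=λ) likelihood is ∝ λ^n e^(−λΣtᵢ). Here n = 6 and Σtᵢ = 2.96 + 3.64 + 11.53 + 4.13 + 6.66 + 7.03 = 35.95.
Posterior ∝ λ^7e^(−3λ) · λ^6e^(−35.95λ) = λ^13e^(−38.95λ), i.e. Gamma(14, 38.95).
Mode = (a−1)/b = 13/38.95 ≈ 0.3338.

λ̂_MAP = 0.3338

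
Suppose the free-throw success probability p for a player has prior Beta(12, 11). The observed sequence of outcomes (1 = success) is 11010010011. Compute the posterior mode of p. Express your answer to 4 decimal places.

p̂_MAP = 0.5313

Prior: Beta(12, 11).
Data: 6 successes in 11 trials (from the sequence). The binomial likelihood contributes p^6(1−p)^5, so the posterior is Beta(12+6, 11+5) = Beta(18, 16).
For Beta(a, b) with a, b > 1 the mode is (a−1)/(a+b−2) = 17/32 ≈ 0.5313.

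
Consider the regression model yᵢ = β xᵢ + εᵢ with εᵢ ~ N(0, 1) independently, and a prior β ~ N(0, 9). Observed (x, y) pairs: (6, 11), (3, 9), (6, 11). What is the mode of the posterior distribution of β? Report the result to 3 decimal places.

log p(β | y) = −Σ(yᵢ − βxᵢ)²/(2·1) − β²/(2·9) + const.
Setting the derivative to zero: Σxᵢ(yᵢ − βxᵢ)/1 − β/9 = 0, so β = Σxᵢyᵢ / (Σxᵢ² + σ²/τ²).
Σxᵢyᵢ = 6·11 + 3·9 + 6·11 = 159; Σxᵢ² = 81; σ²/τ² = 1/9.
β̂_MAP = 159 / (81 + 1/9) = 159/(730/9) = 1431/730 ≈ 1.960.

β̂_MAP = 1.960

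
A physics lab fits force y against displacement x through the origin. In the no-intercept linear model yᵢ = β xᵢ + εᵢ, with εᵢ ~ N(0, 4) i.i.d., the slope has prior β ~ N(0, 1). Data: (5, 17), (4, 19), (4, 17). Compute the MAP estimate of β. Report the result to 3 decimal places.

β̂_MAP = 3.754

log p(β | y) = −Σ(yᵢ − βxᵢ)²/(2·4) − β²/(2·1) + const.
Setting the derivative to zero: Σxᵢ(yᵢ − βxᵢ)/4 − β/1 = 0, so β = Σxᵢyᵢ / (Σxᵢ² + σ²/τ²).
Σxᵢyᵢ = 5·17 + 4·19 + 4·17 = 229; Σxᵢ² = 57; σ²/τ² = 4.
β̂_MAP = 229 / (57 + 4) = 229/61 ≈ 3.754.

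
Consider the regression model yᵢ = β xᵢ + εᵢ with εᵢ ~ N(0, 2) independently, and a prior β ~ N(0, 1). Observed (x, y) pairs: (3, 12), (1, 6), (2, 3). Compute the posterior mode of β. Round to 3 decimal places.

log p(β | y) = −Σ(yᵢ − βxᵢ)²/(2·2) − β²/(2·1) + const.
Setting the derivative to zero: Σxᵢ(yᵢ − βxᵢ)/2 − β/1 = 0, so β = Σxᵢyᵢ / (Σxᵢ² + σ²/τ²).
Σxᵢyᵢ = 3·12 + 1·6 + 2·3 = 48; Σxᵢ² = 14; σ²/τ² = 2.
β̂_MAP = 48 / (14 + 2) = 48/16 ≈ 3.000.

β̂_MAP = 3.000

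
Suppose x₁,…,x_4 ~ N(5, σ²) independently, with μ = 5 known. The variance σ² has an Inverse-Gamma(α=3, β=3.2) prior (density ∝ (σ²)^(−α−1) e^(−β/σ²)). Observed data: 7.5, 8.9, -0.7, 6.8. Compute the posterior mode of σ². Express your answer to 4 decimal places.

σ̂²_MAP = 5.2992

Sum of squared deviations about the known mean: SS = (7.5−5)² + (8.9−5)² + (-0.7−5)² + (6.8−5)² = 57.19.
The Normal likelihood contributes (σ²)^(−n/2) exp(−SS/(2σ²)), so the posterior is Inverse-Gamma(α + n/2, β + SS/2) = Inverse-Gamma(5, 31.795).
The mode of Inverse-Gamma(a, b) is b/(a+1) = 31.795/6 ≈ 5.2992.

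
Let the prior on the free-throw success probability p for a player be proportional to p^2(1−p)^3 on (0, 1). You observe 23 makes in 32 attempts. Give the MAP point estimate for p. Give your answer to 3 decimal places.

p̂_MAP = 0.676

The prior density ∝ p^2(1−p)^3 is the kernel of Beta(3, 4).
Data: 23 successes in 32 trials. The binomial likelihood contributes p^23(1−p)^9, so the posterior is Beta(3+23, 4+9) = Beta(26, 13).
For Beta(a, b) with a, b > 1 the mode is (a−1)/(a+b−2) = 25/37 ≈ 0.676.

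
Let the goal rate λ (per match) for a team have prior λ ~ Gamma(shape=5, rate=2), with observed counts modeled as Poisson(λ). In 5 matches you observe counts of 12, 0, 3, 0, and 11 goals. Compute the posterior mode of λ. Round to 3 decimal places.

Σxᵢ = 12+0+3+0+11 = 26, with n = 5.
Posterior ∝ λ^4e^(−2λ) · λ^26e^(−5λ) = λ^30e^(−7λ), i.e. Gamma(shape=31, rate=7).
The mode of a Gamma(a, b) with a ≥ 1 (shape–rate) is (a−1)/b = 30/7 ≈ 4.286.

λ̂_MAP = 4.286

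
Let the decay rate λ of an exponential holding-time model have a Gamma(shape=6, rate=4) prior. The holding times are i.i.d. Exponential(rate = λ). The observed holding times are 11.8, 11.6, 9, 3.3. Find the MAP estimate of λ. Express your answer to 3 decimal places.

λ̂_MAP = 0.227

The Exponential(rate=λ) likelihood is ∝ λ^n e^(−λΣtᵢ). Here n = 4 and Σtᵢ = 11.8 + 11.6 + 9 + 3.3 = 35.7.
Posterior ∝ λ^5e^(−4λ) · λ^4e^(−35.7λ) = λ^9e^(−39.7λ), i.e. Gamma(10, 39.7).
Mode = (a−1)/b = 9/39.7 ≈ 0.227.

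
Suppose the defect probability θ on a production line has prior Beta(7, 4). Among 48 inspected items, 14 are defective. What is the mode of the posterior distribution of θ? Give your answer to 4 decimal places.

Prior: Beta(7, 4).
Data: 14 successes in 48 trials. The binomial likelihood contributes θ^14(1−θ)^34, so the posterior is Beta(7+14, 4+34) = Beta(21, 38).
For Beta(a, b) with a, b > 1 the mode is (a−1)/(a+b−2) = 20/57 ≈ 0.3509.

θ̂_MAP = 0.3509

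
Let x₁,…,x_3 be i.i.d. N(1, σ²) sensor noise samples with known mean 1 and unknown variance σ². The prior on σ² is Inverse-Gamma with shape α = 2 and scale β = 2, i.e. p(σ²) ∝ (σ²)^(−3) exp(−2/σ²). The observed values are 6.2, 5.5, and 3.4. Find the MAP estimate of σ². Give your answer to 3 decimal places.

Sum of squared deviations about the known mean: SS = (6.2−1)² + (5.5−1)² + (3.4−1)² = 53.05.
The Normal likelihood contributes (σ²)^(−n/2) exp(−SS/(2σ²)), so the posterior is Inverse-Gamma(α + n/2, β + SS/2) = Inverse-Gamma(3.5, 28.525).
The mode of Inverse-Gamma(a, b) is b/(a+1) = 28.525/4.5 ≈ 6.339.

σ̂²_MAP = 6.339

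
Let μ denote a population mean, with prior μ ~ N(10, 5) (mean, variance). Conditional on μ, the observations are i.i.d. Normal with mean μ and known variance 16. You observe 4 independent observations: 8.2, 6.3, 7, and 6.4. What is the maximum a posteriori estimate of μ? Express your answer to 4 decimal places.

n = 4; x̄ = (8.2 + 6.3 + 7 + 6.4)/4 = 27.9/4 = 6.975.
For a Normal prior and Normal likelihood with known variance, the posterior is Normal; its mode equals its mean, the precision-weighted average.
Prior precision 1/σ₀² = 1/5 = 0.2; data precision n/σ² = 4/16 = 0.25.
μ̂ = (0.2·10 + 0.25·6.975) / (0.2 + 0.25) = 3.74375/0.45 = 599/72 ≈ 8.3194.

μ̂_MAP = 8.3194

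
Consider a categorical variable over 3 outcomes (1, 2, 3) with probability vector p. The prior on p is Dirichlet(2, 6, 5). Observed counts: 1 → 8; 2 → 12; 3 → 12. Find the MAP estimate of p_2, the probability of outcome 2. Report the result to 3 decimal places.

MAP estimate: 0.405

The posterior is Dirichlet(αᵢ + nᵢ) = Dirichlet(10, 18, 17).
For a Dirichlet(a₁,…,a_K) with all aᵢ > 1, the mode has j-th component (aⱼ − 1)/(Σaᵢ − K).
Here Σaᵢ = 45 and K = 3, so p_2 = (18 − 1)/(45 − 3) = 17/42 ≈ 0.405.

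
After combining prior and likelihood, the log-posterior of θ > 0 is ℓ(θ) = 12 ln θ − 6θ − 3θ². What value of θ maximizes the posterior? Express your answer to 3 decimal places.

θ̂_MAP = 1.000

ℓ'(θ) = 12/θ − 6 − 6θ. Setting this to zero and multiplying by θ: 6θ² + 6θ − 12 = 0.
θ = (−6 + √(6² + 4·6·12)) / (2·6) = (−6 + √324) / 12 = (−6 + 18)/12 = 1.
ℓ''(θ) = −12/θ² − 6 < 0, confirming a maximum.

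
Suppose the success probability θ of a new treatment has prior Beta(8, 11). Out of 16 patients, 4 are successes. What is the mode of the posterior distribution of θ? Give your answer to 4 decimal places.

θ̂_MAP = 0.3333

Prior: Beta(8, 11).
Data: 4 successes in 16 trials. The binomial likelihood contributes θ^4(1−θ)^12, so the posterior is Beta(8+4, 11+12) = Beta(12, 23).
For Beta(a, b) with a, b > 1 the mode is (a−1)/(a+b−2) = 11/33 ≈ 0.3333.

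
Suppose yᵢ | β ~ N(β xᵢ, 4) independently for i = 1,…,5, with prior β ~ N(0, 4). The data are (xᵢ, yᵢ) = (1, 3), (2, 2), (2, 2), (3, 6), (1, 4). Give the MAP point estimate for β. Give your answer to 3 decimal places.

log p(β | y) = −Σ(yᵢ − βxᵢ)²/(2·4) − β²/(2·4) + const.
Setting the derivative to zero: Σxᵢ(yᵢ − βxᵢ)/4 − β/4 = 0, so β = Σxᵢyᵢ / (Σxᵢ² + σ²/τ²).
Σxᵢyᵢ = 1·3 + 2·2 + 2·2 + 3·6 + 1·4 = 33; Σxᵢ² = 19; σ²/τ² = 1.
β̂_MAP = 33 / (19 + 1) = 33/20 ≈ 1.650.

β̂_MAP = 1.650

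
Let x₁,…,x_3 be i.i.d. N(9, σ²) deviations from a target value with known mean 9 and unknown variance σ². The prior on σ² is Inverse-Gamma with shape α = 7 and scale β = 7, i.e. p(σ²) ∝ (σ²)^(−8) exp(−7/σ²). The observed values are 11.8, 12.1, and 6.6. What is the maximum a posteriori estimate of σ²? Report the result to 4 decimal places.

σ̂²_MAP = 1.9584

Sum of squared deviations about the known mean: SS = (11.8−9)² + (12.1−9)² + (6.6−9)² = 23.21.
The Normal likelihood contributes (σ²)^(−n/2) exp(−SS/(2σ²)), so the posterior is Inverse-Gamma(α + n/2, β + SS/2) = Inverse-Gamma(8.5, 18.605).
The mode of Inverse-Gamma(a, b) is b/(a+1) = 18.605/9.5 ≈ 1.9584.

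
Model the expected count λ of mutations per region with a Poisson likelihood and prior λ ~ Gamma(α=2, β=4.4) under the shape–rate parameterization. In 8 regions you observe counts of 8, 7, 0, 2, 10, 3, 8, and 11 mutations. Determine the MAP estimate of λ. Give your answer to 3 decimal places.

λ̂_MAP = 4.032

Σxᵢ = 8+7+0+2+10+3+8+11 = 49, with n = 8.
Posterior ∝ λe^(−4.4λ) · λ^49e^(−8λ) = λ^50e^(−12.4λ), i.e. Gamma(shape=51, rate=12.4).
The mode of a Gamma(a, b) with a ≥ 1 (shape–rate) is (a−1)/b = 50/12.4 ≈ 4.032.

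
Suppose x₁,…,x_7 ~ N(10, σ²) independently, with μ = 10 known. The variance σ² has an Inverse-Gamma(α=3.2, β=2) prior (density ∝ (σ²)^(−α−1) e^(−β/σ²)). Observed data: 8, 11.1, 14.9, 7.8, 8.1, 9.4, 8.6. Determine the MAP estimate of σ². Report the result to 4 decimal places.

σ̂²_MAP = 2.8565

Sum of squared deviations about the known mean: SS = (8−10)² + (11.1−10)² + (14.9−10)² + (7.8−10)² + (8.1−10)² + (9.4−10)² + (8.6−10)² = 39.99.
The Normal likelihood contributes (σ²)^(−n/2) exp(−SS/(2σ²)), so the posterior is Inverse-Gamma(α + n/2, β + SS/2) = Inverse-Gamma(6.7, 21.995).
The mode of Inverse-Gamma(a, b) is b/(a+1) = 21.995/7.7 ≈ 2.8565.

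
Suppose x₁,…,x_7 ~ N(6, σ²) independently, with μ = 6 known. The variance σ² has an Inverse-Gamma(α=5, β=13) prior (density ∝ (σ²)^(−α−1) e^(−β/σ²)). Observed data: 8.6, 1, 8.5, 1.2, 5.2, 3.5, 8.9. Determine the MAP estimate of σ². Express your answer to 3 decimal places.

Sum of squared deviations about the known mean: SS = (8.6−6)² + (1−6)² + (8.5−6)² + (1.2−6)² + (5.2−6)² + (3.5−6)² + (8.9−6)² = 76.35.
The Normal likelihood contributes (σ²)^(−n/2) exp(−SS/(2σ²)), so the posterior is Inverse-Gamma(α + n/2, β + SS/2) = Inverse-Gamma(8.5, 51.175).
The mode of Inverse-Gamma(a, b) is b/(a+1) = 51.175/9.5 ≈ 5.387.

σ̂²_MAP = 5.387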